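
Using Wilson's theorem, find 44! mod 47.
(46)! = (44)! × (45) × (46) ≡ -1 mod 47. So (44)! ≡ -1 × [(46)(45)]^(-1) ≡ 23 mod 47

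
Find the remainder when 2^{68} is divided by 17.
By Fermat: 2^{16} ≡ 1 (mod 17). 68 = 4×16 + 4. So 2^{68} ≡ 2^{4} ≡ 16 (mod 17)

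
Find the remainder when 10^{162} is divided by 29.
By Fermat: 10^{28} ≡ 1 mod 29. 162 = 5×28 + 22. So 10^{162} ≡ 10^{22} ≡ 4 mod 29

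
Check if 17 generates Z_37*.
ord_37(17) divides 36. For each prime q|36: 17^{18}≡36, 17^{12}≡26, none ≡ 1. So 17 has order 36 and is a primitive root mod 37.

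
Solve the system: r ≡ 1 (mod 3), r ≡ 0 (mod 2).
M = 3 × 2 = 6. M₁ = 2, y₁ ≡ 2 (mod 3). M₂ = 3, y₂ ≡ 1 (mod 2). r = 1×2×2 + 0×3×1 ≡ 4 (mod 6)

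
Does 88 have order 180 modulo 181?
88^{36} ≡ 1 (mod 181) and 36 < 180, so ord_181(88) = 36 ≠ 180 and 88 is not a primitive root.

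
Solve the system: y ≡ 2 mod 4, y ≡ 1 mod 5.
M = 4 × 5 = 20. M₁ = 5, y₁ ≡ 1 mod 4. M₂ = 4, y₂ ≡ 4 mod 5. y = 2×5×1 + 1×4×4 ≡ 6 mod 20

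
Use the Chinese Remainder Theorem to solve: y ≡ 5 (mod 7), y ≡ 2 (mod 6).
M = 7 × 6 = 42. M₁ = 6, y₁ ≡ 6 (mod 7). M₂ = 7, y₂ ≡ 1 (mod 6). y = 5×6×6 + 2×7×1 ≡ 26 (mod 42)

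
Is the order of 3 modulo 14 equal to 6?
Powers of 3 mod 14: 3^1≡3, 3^2≡9, 3^3≡13, 3^4≡11, 3^5≡5, 3^6≡1. First k with 3^k≡1 is k=6. Yes, ord_14(3) = 6.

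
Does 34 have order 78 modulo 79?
ord_79(34) divides 78. For each prime q|78: 34^{39}≡78, 34^{26}≡23, 34^{6}≡22, none ≡ 1. So 34 has order 78 and is a primitive root mod 79.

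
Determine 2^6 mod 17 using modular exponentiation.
By repeated squaring mod 17: 2^{1}≡2, 2^{2}≡4, 2^{4}≡16. Then 2^{6} = 2^{4+2} ≡ 16 × 4 ≡ 13 mod 17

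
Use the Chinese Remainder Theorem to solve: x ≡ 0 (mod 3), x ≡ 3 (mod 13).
M = 3 × 13 = 39. M₁ = 13, y₁ ≡ 1 (mod 3). M₂ = 3, y₂ ≡ 9 (mod 13). x = 0×13×1 + 3×3×9 ≡ 3 (mod 39)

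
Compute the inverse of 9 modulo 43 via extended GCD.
Extended GCD: 9(-19) + 43(4) = 1. So 9^(-1) ≡ -19 ≡ 24 (mod 43). Verify: 9 × 24 = 216 ≡ 1 (mod 43)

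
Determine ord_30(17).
Powers of 17 mod 30: 17^1≡17, 17^2≡19, 17^3≡23, 17^4≡1. Order = 4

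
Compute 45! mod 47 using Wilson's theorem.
(46)! = (45)! × (46) ≡ -1 mod 47. So (45)! ≡ -1 × (46)^(-1) ≡ (-1)×(-1) = 1 mod 47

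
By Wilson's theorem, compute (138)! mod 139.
By Wilson's theorem, (138)! ≡ -1 ≡ 138 mod 139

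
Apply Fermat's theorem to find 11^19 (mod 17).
By Fermat: 11^{16} ≡ 1 (mod 17). So 11^{19} = 11^{16} · 11^{3} ≡ 11^{3} ≡ 5 (mod 17)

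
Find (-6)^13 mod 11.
Using Fermat: (-6)^{10} ≡ 1 mod 11. 13 ≡ 3 mod 10. So (-6)^{13} ≡ (-6)^{3} ≡ 4 mod 11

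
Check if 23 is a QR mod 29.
By Euler's criterion: 23^{14} ≡ 1 mod 29. Since this equals 1, 23 is a QR.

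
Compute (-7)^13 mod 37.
By repeated squaring mod 37: (-7)^{1}≡30, (-7)^{2}≡12, (-7)^{4}≡33, (-7)^{8}≡16. Then (-7)^{13} = (-7)^{8+4+1} ≡ 16 × 33 × 30 ≡ 4 mod 37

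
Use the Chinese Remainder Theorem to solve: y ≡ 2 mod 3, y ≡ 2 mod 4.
M = 3 × 4 = 12. M₁ = 4, y₁ ≡ 1 mod 3. M₂ = 3, y₂ ≡ 3 mod 4. y = 2×4×1 + 2×3×3 ≡ 2 mod 12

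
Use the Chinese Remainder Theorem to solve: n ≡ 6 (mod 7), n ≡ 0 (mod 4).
M = 7 × 4 = 28. M₁ = 4, y₁ ≡ 2 (mod 7). M₂ = 7, y₂ ≡ 3 (mod 4). n = 6×4×2 + 0×7×3 ≡ 20 (mod 28)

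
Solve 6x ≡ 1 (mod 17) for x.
Since 17 is prime, by Fermat 6^(-1) ≡ 6^{15} ≡ 3 (mod 17). Verify: 6 × 3 = 18 ≡ 1 (mod 17)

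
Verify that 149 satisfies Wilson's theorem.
(148)! mod 149 = 148. Since this equals -1 mod 149, Wilson confirms 149 is prime.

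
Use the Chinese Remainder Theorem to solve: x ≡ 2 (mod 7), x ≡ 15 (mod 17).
M = 7 × 17 = 119. M₁ = 17, y₁ ≡ 5 (mod 7). M₂ = 7, y₂ ≡ 5 (mod 17). x = 2×17×5 + 15×7×5 ≡ 100 (mod 119)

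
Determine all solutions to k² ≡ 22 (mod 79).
The square roots of 22 mod 79 are 38 and 41. Verify: 38² = 1444 ≡ 22 (mod 79)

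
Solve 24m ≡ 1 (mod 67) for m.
Since 67 is prime, by Fermat 24^(-1) ≡ 24^{65} ≡ 14 (mod 67). Verify: 24 × 14 = 336 ≡ 1 (mod 67)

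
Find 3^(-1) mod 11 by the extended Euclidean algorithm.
Extended GCD: 3(4) + 11(-1) = 1. So 3^(-1) ≡ 4 mod 11. Verify: 3 × 4 = 12 ≡ 1 mod 11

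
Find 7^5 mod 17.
By repeated squaring mod 17: 7^{1}≡7, 7^{2}≡15, 7^{4}≡4. Then 7^{5} = 7^{4+1} ≡ 4 × 7 ≡ 11 mod 17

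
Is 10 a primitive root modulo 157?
10^{78} ≡ 1 mod 157 and 78 < 156, so ord_157(10) = 78 ≠ 156 and 10 is not a primitive root.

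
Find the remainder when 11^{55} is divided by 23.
By Fermat: 11^{22} ≡ 1 mod 23. 55 = 2×22 + 11. So 11^{55} ≡ 11^{11} ≡ 22 mod 23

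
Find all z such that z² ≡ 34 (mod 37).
The square roots of 34 mod 37 are 16 and 21. Verify: 16² = 256 ≡ 34 (mod 37)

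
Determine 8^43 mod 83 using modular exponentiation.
By repeated squaring mod 83: 8^{1}≡8, 8^{2}≡64, 8^{4}≡29, 8^{8}≡11, 8^{16}≡38, 8^{32}≡33. Then 8^{43} = 8^{32+8+2+1} ≡ 33 × 11 × 64 × 8 ≡ 19 mod 83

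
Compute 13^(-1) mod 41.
Since 41 is prime, by Fermat 13^(-1) ≡ 13^{39} ≡ 19 mod 41. Verify: 13 × 19 = 247 ≡ 1 mod 41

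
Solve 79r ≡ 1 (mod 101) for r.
Since 101 is prime, by Fermat 79^(-1) ≡ 79^{99} ≡ 78 (mod 101). Verify: 79 × 78 = 6162 ≡ 1 (mod 101)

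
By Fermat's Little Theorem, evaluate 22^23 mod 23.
By Fermat: 22^{22} ≡ 1 (mod 23). So 22^{23} = 22^{22} · 22^{1} ≡ 22^{1} ≡ 22 (mod 23)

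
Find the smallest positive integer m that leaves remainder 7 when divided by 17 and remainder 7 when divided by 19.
M = 17 × 19 = 323. M₁ = 19, y₁ ≡ 9 (mod 17). M₂ = 17, y₂ ≡ 9 (mod 19). m = 7×19×9 + 7×17×9 ≡ 7 (mod 323)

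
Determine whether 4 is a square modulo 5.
By Euler's criterion: 4^{2} ≡ 1 (mod 5). Since this equals 1, 4 is a QR.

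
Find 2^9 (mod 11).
By repeated squaring (mod 11): 2^{1}≡2, 2^{2}≡4, 2^{4}≡5, 2^{8}≡3. Then 2^{9} = 2^{8+1} ≡ 3 × 2 ≡ 6 (mod 11)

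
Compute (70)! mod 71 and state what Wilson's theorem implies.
(70)! mod 71 = 70. Since this equals -1 (mod 71), Wilson confirms 71 is prime.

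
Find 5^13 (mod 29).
By repeated squaring (mod 29): 5^{1}≡5, 5^{2}≡25, 5^{4}≡16, 5^{8}≡24. Then 5^{13} = 5^{8+4+1} ≡ 24 × 16 × 5 ≡ 6 (mod 29)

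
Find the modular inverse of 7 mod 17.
Since 17 is prime, by Fermat 7^(-1) ≡ 7^{15} ≡ 5 mod 17. Verify: 7 × 5 = 35 ≡ 1 mod 17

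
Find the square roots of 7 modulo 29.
The square roots of 7 mod 29 are 23 and 6. Verify: 23² = 529 ≡ 7 (mod 29)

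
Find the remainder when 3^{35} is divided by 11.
By Fermat: 3^{10} ≡ 1 (mod 11). 35 = 3×10 + 5. So 3^{35} ≡ 3^{5} ≡ 1 (mod 11)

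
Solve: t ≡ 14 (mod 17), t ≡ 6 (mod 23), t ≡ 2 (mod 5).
M = 17 × 23 × 5 = 1955. M₁ = 115, y₁ ≡ 4 (mod 17). M₂ = 85, y₂ ≡ 13 (mod 23). M₃ = 391, y₃ ≡ 1 (mod 5). t = 14×115×4 + 6×85×13 + 2×391×1 ≡ 167 (mod 1955)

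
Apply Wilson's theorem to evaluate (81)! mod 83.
(82)! = (81)! × (82) ≡ -1 mod 83. So (81)! ≡ -1 × (82)^(-1) ≡ (-1)×(-1) = 1 mod 83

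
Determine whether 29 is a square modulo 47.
By Euler's criterion: 29^{23} ≡ 46 mod 47. Since this equals -1 (≡ 46), 29 is not a QR.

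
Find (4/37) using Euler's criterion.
(4/37) = 4^{18} mod 37 = 1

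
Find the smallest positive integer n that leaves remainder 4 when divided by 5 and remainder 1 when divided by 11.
M = 5 × 11 = 55. M₁ = 11, y₁ ≡ 1 mod 5. M₂ = 5, y₂ ≡ 9 mod 11. n = 4×11×1 + 1×5×9 ≡ 34 mod 55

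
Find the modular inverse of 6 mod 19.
Since 19 is prime, by Fermat 6^(-1) ≡ 6^{17} ≡ 16 mod 19. Verify: 6 × 16 = 96 ≡ 1 mod 19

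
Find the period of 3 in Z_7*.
Powers of 3 mod 7: 3^1≡3, 3^2≡2, 3^3≡6, 3^4≡4, 3^5≡5, 3^6≡1. So the order of 3 is 6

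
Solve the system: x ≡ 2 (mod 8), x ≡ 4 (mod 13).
M = 8 × 13 = 104. M₁ = 13, y₁ ≡ 5 (mod 8). M₂ = 8, y₂ ≡ 5 (mod 13). x = 2×13×5 + 4×8×5 ≡ 82 (mod 104)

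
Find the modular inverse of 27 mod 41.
Since 41 is prime, by Fermat 27^(-1) ≡ 27^{39} ≡ 38 mod 41. Verify: 27 × 38 = 1026 ≡ 1 mod 41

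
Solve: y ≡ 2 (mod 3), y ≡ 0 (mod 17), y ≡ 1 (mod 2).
M = 3 × 17 × 2 = 102. M₁ = 34, y₁ ≡ 1 (mod 3). M₂ = 6, y₂ ≡ 3 (mod 17). M₃ = 51, y₃ ≡ 1 (mod 2). y = 2×34×1 + 0×6×3 + 1×51×1 ≡ 17 (mod 102)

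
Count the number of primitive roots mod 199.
There are φ(199-1) = φ(198) = 60 primitive roots modulo 199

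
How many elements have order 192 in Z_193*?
Number of primitive roots mod 193 = φ(p-1) = φ(192) = 64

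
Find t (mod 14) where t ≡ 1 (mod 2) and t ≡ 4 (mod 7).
M = 2 × 7 = 14. M₁ = 7, y₁ ≡ 1 (mod 2). M₂ = 2, y₂ ≡ 4 (mod 7). t = 1×7×1 + 4×2×4 ≡ 11 (mod 14)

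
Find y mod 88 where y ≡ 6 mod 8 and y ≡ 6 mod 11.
M = 8 × 11 = 88. M₁ = 11, y₁ ≡ 3 mod 8. M₂ = 8, y₂ ≡ 7 mod 11. y = 6×11×3 + 6×8×7 ≡ 6 mod 88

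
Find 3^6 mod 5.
Using Fermat: 3^{4} ≡ 1 mod 5. 6 ≡ 2 mod 4. So 3^{6} ≡ 3^{2} ≡ 4 mod 5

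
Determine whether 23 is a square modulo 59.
By Euler's criterion: 23^{29} ≡ 58 (mod 59). Since this equals -1 (≡ 58), 23 is not a QR.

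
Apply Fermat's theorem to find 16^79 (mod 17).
By Fermat: 16^{16} ≡ 1 (mod 17). 79 = 4×16 + 15. So 16^{79} ≡ 16^{15} ≡ 16 (mod 17)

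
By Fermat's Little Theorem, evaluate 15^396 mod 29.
By Fermat: 15^{28} ≡ 1 mod 29. 396 ≡ 4 mod 28. So 15^{396} ≡ 15^{4} ≡ 20 mod 29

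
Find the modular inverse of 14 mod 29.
Since 29 is prime, by Fermat 14^(-1) ≡ 14^{27} ≡ 27 mod 29. Verify: 14 × 27 = 378 ≡ 1 mod 29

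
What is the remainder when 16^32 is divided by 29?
Using Fermat: 16^{28} ≡ 1 mod 29. 32 ≡ 4 mod 28. So 16^{32} ≡ 16^{4} ≡ 25 mod 29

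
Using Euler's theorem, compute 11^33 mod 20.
By Euler: 11^{8} ≡ 1 mod 20 since gcd(11, 20) = 1. 33 = 4×8 + 1. So 11^{33} ≡ 11^{1} ≡ 11 mod 20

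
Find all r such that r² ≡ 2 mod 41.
The square roots of 2 mod 41 are 17 and 24. Verify: 17² = 289 ≡ 2 mod 41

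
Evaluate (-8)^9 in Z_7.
Using Fermat: (-8)^{6} ≡ 1 mod 7. 9 ≡ 3 mod 6. So (-8)^{9} ≡ (-8)^{3} ≡ 6 mod 7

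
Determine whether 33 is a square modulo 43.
By Euler's criterion: 33^{21} ≡ 42 (mod 43). Since this equals -1 (≡ 42), 33 is not a QR.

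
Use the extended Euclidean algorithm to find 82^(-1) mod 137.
Extended GCD: 82(-5) + 137(3) = 1. So 82^(-1) ≡ -5 ≡ 132 mod 137. Verify: 82 × 132 = 10824 ≡ 1 mod 137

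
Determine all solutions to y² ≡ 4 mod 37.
The square roots of 4 mod 37 are 35 and 2. Verify: 35² = 1225 ≡ 4 mod 37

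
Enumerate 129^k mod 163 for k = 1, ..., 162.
129^1, 129^2, ..., 129^{162} mod 163: [129, 15, 142, 62, 11, 115, 2, 95, 30, 121, 124, 22, 67, 4, 27, 60, 79, 85, 44, 134, 8, 54, 120, 158, 7, 88, 105, 16, 108, 77, 153, 14, 13, 47, 32, 53, 154, 143, 28, 26, 94, 64, 106, 145, 123, 56, 52, 25, 128, 49, 127, 83, 112, 104, 50, 93, 98, 91, 3, 61, 45, 100, 23, 33, 19, 6, 122, 90, 37, 46, 66, 38, 12, 81, 17, 74, 92, 132, 76, 24, 162, 34, 148, 21, 101, 152, 48, 161, 68, 133, 42, 39, 141, 96, 159, 136, 103, 84, 78, 119, 29, 155, 109, 43, 5, 156, 75, 58, 147, 55, 86, 10, 149, 150, 116, 131, 110, 9, 20, 135, 137, 69, 99, 57, 18, 40, 107, 111, 138, 35, 114, 36, 80, 51, 59, 113, 70, 65, 72, 160, 102, 118, 63, 140, 130, 144, 157, 41, 73, 126, 117, 97, 125, 151, 82, 146, 89, 71, 31, 87, 139, 1]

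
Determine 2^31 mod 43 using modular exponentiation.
By repeated squaring mod 43: 2^{1}≡2, 2^{2}≡4, 2^{4}≡16, 2^{8}≡41, 2^{16}≡4. Then 2^{31} = 2^{16+8+4+2+1} ≡ 4 × 41 × 16 × 4 × 2 ≡ 8 mod 43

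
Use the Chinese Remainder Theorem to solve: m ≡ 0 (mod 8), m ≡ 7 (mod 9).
M = 8 × 9 = 72. M₁ = 9, y₁ ≡ 1 (mod 8). M₂ = 8, y₂ ≡ 8 (mod 9). m = 0×9×1 + 7×8×8 ≡ 16 (mod 72)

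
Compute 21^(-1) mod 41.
Since 41 is prime, by Fermat 21^(-1) ≡ 21^{39} ≡ 2 mod 41. Verify: 21 × 2 = 42 ≡ 1 mod 41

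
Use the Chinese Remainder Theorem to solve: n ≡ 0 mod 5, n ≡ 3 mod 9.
M = 5 × 9 = 45. M₁ = 9, y₁ ≡ 4 mod 5. M₂ = 5, y₂ ≡ 2 mod 9. n = 0×9×4 + 3×5×2 ≡ 30 mod 45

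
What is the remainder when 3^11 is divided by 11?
Using Fermat: 3^{10} ≡ 1 (mod 11). 11 ≡ 1 (mod 10). So 3^{11} ≡ 3^{1} ≡ 3 (mod 11)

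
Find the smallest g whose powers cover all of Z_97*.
g = 5. Powers: [5, 25, 28, 43, 21, 8, 40, ...] generates all 96 non-zero residues.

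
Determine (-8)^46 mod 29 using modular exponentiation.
Using Fermat: (-8)^{28} ≡ 1 (mod 29). 46 ≡ 18 (mod 28). So (-8)^{46} ≡ (-8)^{18} ≡ 22 (mod 29)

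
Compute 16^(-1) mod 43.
Since 43 is prime, by Fermat 16^(-1) ≡ 16^{41} ≡ 35 mod 43. Verify: 16 × 35 = 560 ≡ 1 mod 43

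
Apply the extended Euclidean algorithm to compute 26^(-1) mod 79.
Extended GCD: 26(-3) + 79(1) = 1. So 26^(-1) ≡ -3 ≡ 76 (mod 79). Verify: 26 × 76 = 1976 ≡ 1 (mod 79)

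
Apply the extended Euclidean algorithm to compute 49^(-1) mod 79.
Extended GCD: 49(-29) + 79(18) = 1. So 49^(-1) ≡ -29 ≡ 50 (mod 79). Verify: 49 × 50 = 2450 ≡ 1 (mod 79)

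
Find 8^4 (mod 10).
8^{4} = 4096 ≡ 6 (mod 10)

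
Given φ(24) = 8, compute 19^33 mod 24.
By Euler: 19^{8} ≡ 1 (mod 24) since gcd(19, 24) = 1. 33 = 4×8 + 1. So 19^{33} ≡ 19^{1} ≡ 19 (mod 24)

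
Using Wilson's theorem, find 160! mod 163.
(162)! = (160)! × (161) × (162) ≡ -1 (mod 163). So (160)! ≡ -1 × [(162)(161)]^(-1) ≡ 81 (mod 163)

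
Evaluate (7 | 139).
(7/139) = 7^{69} mod 139 = 1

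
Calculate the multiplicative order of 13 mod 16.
Powers of 13 mod 16: 13^1≡13, 13^2≡9, 13^3≡5, 13^4≡1. So the order of 13 is 4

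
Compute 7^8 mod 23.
By repeated squaring (mod 23): 7^{1}≡7, 7^{2}≡3, 7^{4}≡9, 7^{8}≡12. So 7^{8} ≡ 12 (mod 23)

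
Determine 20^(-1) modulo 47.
Since 47 is prime, by Fermat 20^(-1) ≡ 20^{45} ≡ 40 mod 47. Verify: 20 × 40 = 800 ≡ 1 mod 47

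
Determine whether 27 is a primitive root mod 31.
27^{10} ≡ 1 mod 31 and 10 < 30, so ord_31(27) = 10 ≠ 30 and 27 is not a primitive root.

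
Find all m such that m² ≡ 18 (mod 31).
The square roots of 18 mod 31 are 7 and 24. Verify: 7² = 49 ≡ 18 (mod 31)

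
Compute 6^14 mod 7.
Using Fermat: 6^{6} ≡ 1 (mod 7). 14 ≡ 2 (mod 6). So 6^{14} ≡ 6^{2} ≡ 1 (mod 7)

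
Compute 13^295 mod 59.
Using Fermat: 13^{58} ≡ 1 (mod 59). 295 ≡ 5 (mod 58). So 13^{295} ≡ 13^{5} ≡ 6 (mod 59)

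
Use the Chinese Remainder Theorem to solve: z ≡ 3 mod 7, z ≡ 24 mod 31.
M = 7 × 31 = 217. M₁ = 31, y₁ ≡ 5 mod 7. M₂ = 7, y₂ ≡ 9 mod 31. z = 3×31×5 + 24×7×9 ≡ 24 mod 217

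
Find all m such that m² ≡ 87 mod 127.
The square roots of 87 mod 127 are 50 and 77. Verify: 50² = 2500 ≡ 87 mod 127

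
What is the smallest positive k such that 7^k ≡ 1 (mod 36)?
Powers of 7 mod 36: 7^1≡7, 7^2≡13, 7^3≡19, 7^4≡25, 7^5≡31, 7^6≡1. Order = 6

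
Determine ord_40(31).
Powers of 31 mod 40: 31^1≡31, 31^2≡1. ord_40(31) = 2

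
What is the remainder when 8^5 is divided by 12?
By repeated squaring mod 12: 8^{1}≡8, 8^{2}≡4, 8^{4}≡4. Then 8^{5} = 8^{4+1} ≡ 4 × 8 ≡ 8 mod 12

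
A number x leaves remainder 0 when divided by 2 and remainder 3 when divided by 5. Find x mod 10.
M = 2 × 5 = 10. M₁ = 5, y₁ ≡ 1 mod 2. M₂ = 2, y₂ ≡ 3 mod 5. x = 0×5×1 + 3×2×3 ≡ 8 mod 10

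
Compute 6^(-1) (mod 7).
Since 7 is prime, by Fermat 6^(-1) ≡ 6^{5} ≡ 6 (mod 7). Verify: 6 × 6 = 36 ≡ 1 (mod 7)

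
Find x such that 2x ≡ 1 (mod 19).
Since 19 is prime, by Fermat 2^(-1) ≡ 2^{17} ≡ 10 (mod 19). Verify: 2 × 10 = 20 ≡ 1 (mod 19)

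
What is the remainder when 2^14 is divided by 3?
Using Fermat: 2^{2} ≡ 1 mod 3. 14 ≡ 0 mod 2. So 2^{14} ≡ 2^{0} ≡ 1 mod 3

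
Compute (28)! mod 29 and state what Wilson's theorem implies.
(28)! mod 29 = 28. Since this equals -1 mod 29, Wilson confirms 29 is prime.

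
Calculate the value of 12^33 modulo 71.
By repeated squaring mod 71: 12^{1}≡12, 12^{2}≡2, 12^{4}≡4, 12^{8}≡16, 12^{16}≡43, 12^{32}≡3. Then 12^{33} = 12^{32+1} ≡ 3 × 12 ≡ 36 mod 71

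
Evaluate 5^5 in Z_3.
Using Fermat: 5^{2} ≡ 1 (mod 3). 5 ≡ 1 (mod 2). So 5^{5} ≡ 5^{1} ≡ 2 (mod 3)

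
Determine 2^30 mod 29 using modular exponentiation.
Using Fermat: 2^{28} ≡ 1 (mod 29). 30 ≡ 2 (mod 28). So 2^{30} ≡ 2^{2} ≡ 4 (mod 29)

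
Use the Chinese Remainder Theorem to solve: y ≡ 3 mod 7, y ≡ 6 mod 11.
M = 7 × 11 = 77. M₁ = 11, y₁ ≡ 2 mod 7. M₂ = 7, y₂ ≡ 8 mod 11. y = 3×11×2 + 6×7×8 ≡ 17 mod 77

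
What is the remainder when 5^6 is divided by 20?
By repeated squaring mod 20: 5^{1}≡5, 5^{2}≡5, 5^{4}≡5. Then 5^{6} = 5^{4+2} ≡ 5 × 5 ≡ 5 mod 20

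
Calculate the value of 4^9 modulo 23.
By repeated squaring (mod 23): 4^{1}≡4, 4^{2}≡16, 4^{4}≡3, 4^{8}≡9. Then 4^{9} = 4^{8+1} ≡ 9 × 4 ≡ 13 (mod 23)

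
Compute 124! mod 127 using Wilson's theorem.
(126)! = (124)! × (125) × (126) ≡ -1 mod 127. So (124)! ≡ -1 × [(126)(125)]^(-1) ≡ 63 mod 127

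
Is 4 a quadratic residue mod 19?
By Euler's criterion: 4^{9} ≡ 1 mod 19. Since this equals 1, 4 is a QR.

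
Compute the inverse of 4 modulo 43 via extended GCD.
Extended GCD: 4(11) + 43(-1) = 1. So 4^(-1) ≡ 11 (mod 43). Verify: 4 × 11 = 44 ≡ 1 (mod 43)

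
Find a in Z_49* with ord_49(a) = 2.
48 has order 2 mod 49 since 48^{2} ≡ 1 mod 49 and no smaller power works.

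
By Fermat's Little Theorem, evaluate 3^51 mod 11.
By Fermat: 3^{10} ≡ 1 mod 11. 51 = 5×10 + 1. So 3^{51} ≡ 3^{1} ≡ 3 mod 11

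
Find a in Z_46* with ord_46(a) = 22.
5 has order 22 mod 46 since 5^{22} ≡ 1 (mod 46) and no smaller power works.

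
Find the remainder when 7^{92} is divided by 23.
By Fermat: 7^{22} ≡ 1 (mod 23). 92 = 4×22 + 4. So 7^{92} ≡ 7^{4} ≡ 9 (mod 23)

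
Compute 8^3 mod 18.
8^{3} = 512 ≡ 8 mod 18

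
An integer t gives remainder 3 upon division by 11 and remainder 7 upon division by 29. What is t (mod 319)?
M = 11 × 29 = 319. M₁ = 29, y₁ ≡ 8 (mod 11). M₂ = 11, y₂ ≡ 8 (mod 29). t = 3×29×8 + 7×11×8 ≡ 36 (mod 319)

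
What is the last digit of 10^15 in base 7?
Using Fermat: 10^{6} ≡ 1 (mod 7). 15 ≡ 3 (mod 6). So 10^{15} ≡ 10^{3} ≡ 6 (mod 7)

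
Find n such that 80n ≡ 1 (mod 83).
Since 83 is prime, by Fermat 80^(-1) ≡ 80^{81} ≡ 55 (mod 83). Verify: 80 × 55 = 4400 ≡ 1 (mod 83)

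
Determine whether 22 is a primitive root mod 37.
ord_37(22) divides 36. For each prime q|36: 22^{18}≡36, 22^{12}≡26, none ≡ 1. So 22 has order 36 and is a primitive root mod 37.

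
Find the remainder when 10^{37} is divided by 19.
By Fermat: 10^{18} ≡ 1 mod 19. 37 = 2×18 + 1. So 10^{37} ≡ 10^{1} ≡ 10 mod 19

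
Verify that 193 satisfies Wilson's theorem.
(192)! mod 193 = 192. Since this equals -1 (mod 193), Wilson confirms 193 is prime.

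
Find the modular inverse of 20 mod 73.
Since 73 is prime, by Fermat 20^(-1) ≡ 20^{71} ≡ 11 mod 73. Verify: 20 × 11 = 220 ≡ 1 mod 73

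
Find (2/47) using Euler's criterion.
(2/47) = 2^{23} mod 47 = 1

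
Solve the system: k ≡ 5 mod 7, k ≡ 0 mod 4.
M = 7 × 4 = 28. M₁ = 4, y₁ ≡ 2 mod 7. M₂ = 7, y₂ ≡ 3 mod 4. k = 5×4×2 + 0×7×3 ≡ 12 mod 28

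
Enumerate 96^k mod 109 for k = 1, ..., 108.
96^1, 96^2, ..., 96^{108} mod 109: [96, 60, 92, 3, 70, 71, 58, 9, 101, 104, 65, 27, 85, 94, 86, 81, 37, 64, 40, 25, 2, 83, 11, 75, 6, 31, 33, 7, 18, 93, 99, 21, 54, 61, 79, 63, 53, 74, 19, 80, 50, 4, 57, 22, 41, 12, 62, 66, 14, 36, 77, 89, 42, 108, 13, 49, 17, 106, 39, 38, 51, 100, 8, 5, 44, 82, 24, 15, 23, 28, 72, 45, 69, 84, 107, 26, 98, 34, 103, 78, 76, 102, 91, 16, 10, 88, 55, 48, 30, 46, 56, 35, 90, 29, 59, 105, 52, 87, 68, 97, 47, 43, 95, 73, 32, 20, 67, 1]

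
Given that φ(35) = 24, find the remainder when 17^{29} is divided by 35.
By Euler: 17^{24} ≡ 1 mod 35 since gcd(17, 35) = 1. 29 = 1×24 + 5. So 17^{29} ≡ 17^{5} ≡ 12 mod 35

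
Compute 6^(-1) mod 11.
Since 11 is prime, by Fermat 6^(-1) ≡ 6^{9} ≡ 2 mod 11. Verify: 6 × 2 = 12 ≡ 1 mod 11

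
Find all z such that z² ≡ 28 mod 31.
The square roots of 28 mod 31 are 20 and 11. Verify: 20² = 400 ≡ 28 mod 31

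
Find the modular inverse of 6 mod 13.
Since 13 is prime, by Fermat 6^(-1) ≡ 6^{11} ≡ 11 (mod 13). Verify: 6 × 11 = 66 ≡ 1 (mod 13)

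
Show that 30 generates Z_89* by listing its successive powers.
30^1, 30^2, ..., 30^{88} mod 89: [30, 10, 33, 11, 63, 21, 7, 32, 70, 53, 77, 85, 58, 49, 46, 45, 15, 5, 61, 50, 76, 55, 48, 16, 35, 71, 83, 87, 29, 69, 23, 67, 52, 47, 75, 25, 38, 72, 24, 8, 62, 80, 86, 88, 59, 79, 56, 78, 26, 68, 82, 57, 19, 36, 12, 4, 31, 40, 43, 44, 74, 84, 28, 39, 13, 34, 41, 73, 54, 18, 6, 2, 60, 20, 66, 22, 37, 42, 14, 64, 51, 17, 65, 81, 27, 9, 3, 1]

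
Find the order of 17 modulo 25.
Powers of 17 mod 25: 17^1≡17, 17^2≡14, 17^3≡13, 17^4≡21, 17^5≡7, 17^6≡19, 17^7≡23, 17^8≡16, 17^9≡22, 17^10≡24, 17^11≡8, 17^12≡11, 17^13≡12, 17^14≡4, 17^15≡18, 17^16≡6, 17^17≡2, 17^18≡9, 17^19≡3, 17^20≡1. ord_25(17) = 20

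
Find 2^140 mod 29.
Using Fermat: 2^{28} ≡ 1 mod 29. 140 ≡ 0 mod 28. So 2^{140} ≡ 2^{0} ≡ 1 mod 29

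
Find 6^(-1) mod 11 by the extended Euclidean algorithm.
Extended GCD: 6(2) + 11(-1) = 1. So 6^(-1) ≡ 2 mod 11. Verify: 6 × 2 = 12 ≡ 1 mod 11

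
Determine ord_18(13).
Powers of 13 mod 18: 13^1≡13, 13^2≡7, 13^3≡1. So the order of 13 is 3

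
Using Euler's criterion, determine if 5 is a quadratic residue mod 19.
By Euler's criterion: 5^{9} ≡ 1 mod 19. Since this equals 1, 5 is a QR.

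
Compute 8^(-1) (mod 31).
Since 31 is prime, by Fermat 8^(-1) ≡ 8^{29} ≡ 4 (mod 31). Verify: 8 × 4 = 32 ≡ 1 (mod 31)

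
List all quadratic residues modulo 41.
Quadratic residues modulo 41: {1, 2, 4, 5, 8, 9, 10, 16, 18, 20, 21, 23, 25, 31, 32, 33, 36, 37, 39, 40}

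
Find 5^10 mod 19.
By repeated squaring mod 19: 5^{1}≡5, 5^{2}≡6, 5^{4}≡17, 5^{8}≡4. Then 5^{10} = 5^{8+2} ≡ 4 × 6 ≡ 5 mod 19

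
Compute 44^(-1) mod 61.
Since 61 is prime, by Fermat 44^(-1) ≡ 44^{59} ≡ 43 mod 61. Verify: 44 × 43 = 1892 ≡ 1 mod 61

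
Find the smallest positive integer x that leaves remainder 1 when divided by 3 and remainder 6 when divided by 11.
M = 3 × 11 = 33. M₁ = 11, y₁ ≡ 2 (mod 3). M₂ = 3, y₂ ≡ 4 (mod 11). x = 1×11×2 + 6×3×4 ≡ 28 (mod 33)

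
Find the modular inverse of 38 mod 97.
Since 97 is prime, by Fermat 38^(-1) ≡ 38^{95} ≡ 23 mod 97. Verify: 38 × 23 = 874 ≡ 1 mod 97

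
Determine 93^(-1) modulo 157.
Since 157 is prime, by Fermat 93^(-1) ≡ 93^{155} ≡ 130 mod 157. Verify: 93 × 130 = 12090 ≡ 1 mod 157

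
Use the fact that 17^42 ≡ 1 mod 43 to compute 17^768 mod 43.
By Fermat: 17^{42} ≡ 1 mod 43. 768 ≡ 12 mod 42. So 17^{768} ≡ 17^{12} ≡ 21 mod 43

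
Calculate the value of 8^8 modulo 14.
By repeated squaring mod 14: 8^{1}≡8, 8^{2}≡8, 8^{4}≡8, 8^{8}≡8. So 8^{8} ≡ 8 mod 14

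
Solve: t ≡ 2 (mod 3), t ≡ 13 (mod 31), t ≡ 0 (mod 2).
M = 3 × 31 × 2 = 186. M₁ = 62, y₁ ≡ 2 (mod 3). M₂ = 6, y₂ ≡ 26 (mod 31). M₃ = 93, y₃ ≡ 1 (mod 2). t = 2×62×2 + 13×6×26 + 0×93×1 ≡ 44 (mod 186)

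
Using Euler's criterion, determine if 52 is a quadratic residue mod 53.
By Euler's criterion: 52^{26} ≡ 1 (mod 53). Since this equals 1, 52 is a QR.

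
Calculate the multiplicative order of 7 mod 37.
Powers of 7 mod 37: 7^1≡7, 7^2≡12, 7^3≡10, 7^4≡33, 7^5≡9, 7^6≡26, 7^7≡34, 7^8≡16, 7^9≡1. Order = 9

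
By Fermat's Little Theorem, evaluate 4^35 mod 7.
By Fermat: 4^{6} ≡ 1 (mod 7). 35 = 5×6 + 5. So 4^{35} ≡ 4^{5} ≡ 2 (mod 7)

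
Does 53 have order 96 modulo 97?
53^{48} ≡ 1 mod 97 and 48 < 96, so ord_97(53) = 48 ≠ 96 and 53 is not a primitive root.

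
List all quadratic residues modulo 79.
Quadratic residues modulo 79: {1, 2, 4, 5, 8, 9, 10, 11, 13, 16, 18, 19, 20, 21, 22, 23, 25, 26, 31, 32, 36, 38, 40, 42, 44, 45, 46, 49, 50, 51, 52, 55, 62, 64, 65, 67, 72, 73, 76}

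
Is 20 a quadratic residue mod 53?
By Euler's criterion: 20^{26} ≡ 52 (mod 53). Since this equals -1 (≡ 52), 20 is not a QR.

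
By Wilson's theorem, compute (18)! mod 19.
By Wilson's theorem, (18)! ≡ -1 ≡ 18 mod 19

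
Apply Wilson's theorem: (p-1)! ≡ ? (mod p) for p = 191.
By Wilson's theorem, (190)! ≡ -1 ≡ 190 mod 191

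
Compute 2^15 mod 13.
Using Fermat: 2^{12} ≡ 1 mod 13. 15 ≡ 3 mod 12. So 2^{15} ≡ 2^{3} ≡ 8 mod 13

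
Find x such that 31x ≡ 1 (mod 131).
Since 131 is prime, by Fermat 31^(-1) ≡ 31^{129} ≡ 93 (mod 131). Verify: 31 × 93 = 2883 ≡ 1 (mod 131)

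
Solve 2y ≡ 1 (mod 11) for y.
Since 11 is prime, by Fermat 2^(-1) ≡ 2^{9} ≡ 6 (mod 11). Verify: 2 × 6 = 12 ≡ 1 (mod 11)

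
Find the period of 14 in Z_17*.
Powers of 14 mod 17: 14^1≡14, 14^2≡9, 14^3≡7, 14^4≡13, 14^5≡12, 14^6≡15, 14^7≡6, 14^8≡16, 14^9≡3, 14^10≡8, 14^11≡10, 14^12≡4, 14^13≡5, 14^14≡2, 14^15≡11, 14^16≡1. ord_17(14) = 16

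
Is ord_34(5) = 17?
Powers of 5 mod 34: 5^1≡5, 5^2≡25, 5^3≡23, 5^4≡13, 5^5≡31, 5^6≡19, 5^7≡27, 5^8≡33, 5^9≡29, 5^10≡9, 5^11≡11, 5^12≡21, 5^13≡3, 5^14≡15, 5^15≡7, 5^16≡1. Already 5^16≡1, so the order is 16 < 17. No, the actual order is 16.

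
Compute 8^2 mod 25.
8^{2} = 64 ≡ 14 mod 25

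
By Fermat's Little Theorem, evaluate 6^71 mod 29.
By Fermat: 6^{28} ≡ 1 mod 29. 71 = 2×28 + 15. So 6^{71} ≡ 6^{15} ≡ 6 mod 29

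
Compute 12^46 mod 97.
By repeated squaring mod 97: 12^{1}≡12, 12^{2}≡47, 12^{4}≡75, 12^{8}≡96, 12^{16}≡1, 12^{32}≡1. Then 12^{46} = 12^{32+8+4+2} ≡ 1 × 96 × 75 × 47 ≡ 64 mod 97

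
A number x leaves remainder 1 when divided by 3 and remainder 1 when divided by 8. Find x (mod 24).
M = 3 × 8 = 24. M₁ = 8, y₁ ≡ 2 (mod 3). M₂ = 3, y₂ ≡ 3 (mod 8). x = 1×8×2 + 1×3×3 ≡ 1 (mod 24)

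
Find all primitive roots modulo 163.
There are φ(162) = 54 primitive roots mod 163: {2, 3, 7, 11, 12, 18, 19, 20, 29, 32, 42, 44, 45, 50, 52, 63, 66, 67, 68, 70, 72, 73, 75, 76, 79, 80, 82, 89, 92, 94, 101, 103, 106, 107, 108, 109, 112, 114, 116, 117, 120, 122, 124, 128, 129, 130, 137, 139, 147, 148, 149, 153, 154, 159}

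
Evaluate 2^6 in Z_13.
By repeated squaring mod 13: 2^{1}≡2, 2^{2}≡4, 2^{4}≡3. Then 2^{6} = 2^{4+2} ≡ 3 × 4 ≡ 12 mod 13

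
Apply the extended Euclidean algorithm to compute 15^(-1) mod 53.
Extended GCD: 15(-7) + 53(2) = 1. So 15^(-1) ≡ -7 ≡ 46 (mod 53). Verify: 15 × 46 = 690 ≡ 1 (mod 53)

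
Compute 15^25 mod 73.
By repeated squaring (mod 73): 15^{1}≡15, 15^{2}≡6, 15^{4}≡36, 15^{8}≡55, 15^{16}≡32. Then 15^{25} = 15^{16+8+1} ≡ 32 × 55 × 15 ≡ 47 (mod 73)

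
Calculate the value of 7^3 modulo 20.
7^{3} = 343 ≡ 3 (mod 20)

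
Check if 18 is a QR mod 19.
By Euler's criterion: 18^{9} ≡ 18 (mod 19). Since this equals -1 (≡ 18), 18 is not a QR.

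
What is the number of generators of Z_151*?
There are φ(151-1) = φ(150) = 40 primitive roots modulo 151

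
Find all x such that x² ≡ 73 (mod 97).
The square roots of 73 mod 97 are 49 and 48. Verify: 49² = 2401 ≡ 73 (mod 97)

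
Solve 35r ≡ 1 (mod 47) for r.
Since 47 is prime, by Fermat 35^(-1) ≡ 35^{45} ≡ 43 (mod 47). Verify: 35 × 43 = 1505 ≡ 1 (mod 47)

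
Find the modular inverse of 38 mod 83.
Since 83 is prime, by Fermat 38^(-1) ≡ 38^{81} ≡ 59 mod 83. Verify: 38 × 59 = 2242 ≡ 1 mod 83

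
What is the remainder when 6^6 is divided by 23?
By repeated squaring (mod 23): 6^{1}≡6, 6^{2}≡13, 6^{4}≡8. Then 6^{6} = 6^{4+2} ≡ 8 × 13 ≡ 12 (mod 23)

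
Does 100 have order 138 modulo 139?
100^{23} ≡ 1 (mod 139) and 23 < 138, so ord_139(100) = 23 ≠ 138 and 100 is not a primitive root.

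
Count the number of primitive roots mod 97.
There are φ(97-1) = φ(96) = 32 primitive roots modulo 97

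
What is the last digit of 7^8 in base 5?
Using Fermat: 7^{4} ≡ 1 mod 5. 8 ≡ 0 mod 4. So 7^{8} ≡ 7^{0} ≡ 1 mod 5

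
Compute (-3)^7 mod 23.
By repeated squaring mod 23: (-3)^{1}≡20, (-3)^{2}≡9, (-3)^{4}≡12. Then (-3)^{7} = (-3)^{4+2+1} ≡ 12 × 9 × 20 ≡ 21 mod 23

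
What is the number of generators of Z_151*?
A prime p has φ(p-1) primitive roots; here φ(150) = 40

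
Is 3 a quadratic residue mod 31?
By Euler's criterion: 3^{15} ≡ 30 (mod 31). Since this equals -1 (≡ 30), 3 is not a QR.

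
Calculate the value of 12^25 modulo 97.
By repeated squaring (mod 97): 12^{1}≡12, 12^{2}≡47, 12^{4}≡75, 12^{8}≡96, 12^{16}≡1. Then 12^{25} = 12^{16+8+1} ≡ 1 × 96 × 12 ≡ 85 (mod 97)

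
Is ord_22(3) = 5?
Powers of 3 mod 22: 3^1≡3, 3^2≡9, 3^3≡5, 3^4≡15, 3^5≡1. First k with 3^k≡1 is k=5. Yes, ord_22(3) = 5.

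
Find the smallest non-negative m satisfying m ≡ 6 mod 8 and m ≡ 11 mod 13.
M = 8 × 13 = 104. M₁ = 13, y₁ ≡ 5 mod 8. M₂ = 8, y₂ ≡ 5 mod 13. m = 6×13×5 + 11×8×5 ≡ 102 mod 104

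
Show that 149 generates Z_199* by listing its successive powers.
149^1, 149^2, ..., 149^{198} mod 199: [149, 112, 171, 7, 48, 187, 3, 49, 137, 115, 21, 144, 163, 9, 147, 13, 146, 63, 34, 91, 27, 43, 39, 40, 189, 102, 74, 81, 129, 117, 120, 169, 107, 23, 44, 188, 152, 161, 109, 122, 69, 132, 166, 58, 85, 128, 167, 8, 197, 100, 174, 56, 185, 103, 24, 193, 101, 124, 168, 157, 110, 72, 181, 104, 173, 106, 73, 131, 17, 145, 113, 121, 119, 20, 194, 51, 37, 140, 164, 158, 60, 184, 153, 111, 22, 94, 76, 180, 154, 61, 134, 66, 83, 29, 142, 64, 183, 4, 198, 50, 87, 28, 192, 151, 12, 196, 150, 62, 84, 178, 55, 36, 190, 52, 186, 53, 136, 165, 108, 172, 156, 160, 159, 10, 97, 125, 118, 70, 82, 79, 30, 92, 176, 155, 11, 47, 38, 90, 77, 130, 67, 33, 141, 114, 71, 32, 191, 2, 99, 25, 143, 14, 96, 175, 6, 98, 75, 31, 42, 89, 127, 18, 95, 26, 93, 126, 68, 182, 54, 86, 78, 80, 179, 5, 148, 162, 59, 35, 41, 139, 15, 46, 88, 177, 105, 123, 19, 45, 138, 65, 133, 116, 170, 57, 135, 16, 195, 1]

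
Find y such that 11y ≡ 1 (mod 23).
Since 23 is prime, by Fermat 11^(-1) ≡ 11^{21} ≡ 21 (mod 23). Verify: 11 × 21 = 231 ≡ 1 (mod 23)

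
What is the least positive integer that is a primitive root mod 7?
g = 3. For each prime q|6: 3^{3}≡6, 3^{2}≡2, none ≡ 1, so ord_7(3) = 6 and 3 is a primitive root.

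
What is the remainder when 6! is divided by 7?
By Wilson's theorem, (6)! ≡ -1 ≡ 6 mod 7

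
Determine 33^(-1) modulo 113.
Since 113 is prime, by Fermat 33^(-1) ≡ 33^{111} ≡ 24 (mod 113). Verify: 33 × 24 = 792 ≡ 1 (mod 113)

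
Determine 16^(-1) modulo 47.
Since 47 is prime, by Fermat 16^(-1) ≡ 16^{45} ≡ 3 (mod 47). Verify: 16 × 3 = 48 ≡ 1 (mod 47)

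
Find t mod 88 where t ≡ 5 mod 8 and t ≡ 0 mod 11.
M = 8 × 11 = 88. M₁ = 11, y₁ ≡ 3 mod 8. M₂ = 8, y₂ ≡ 7 mod 11. t = 5×11×3 + 0×8×7 ≡ 77 mod 88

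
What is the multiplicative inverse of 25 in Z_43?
Since 43 is prime, by Fermat 25^(-1) ≡ 25^{41} ≡ 31 mod 43. Verify: 25 × 31 = 775 ≡ 1 mod 43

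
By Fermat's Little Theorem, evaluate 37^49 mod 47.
By Fermat: 37^{46} ≡ 1 mod 47. So 37^{49} = 37^{46} · 37^{3} ≡ 37^{3} ≡ 34 mod 47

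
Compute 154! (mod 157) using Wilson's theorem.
(156)! = (154)! × (155) × (156) ≡ -1 (mod 157). So (154)! ≡ -1 × [(156)(155)]^(-1) ≡ 78 (mod 157)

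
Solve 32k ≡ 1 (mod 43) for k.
Since 43 is prime, by Fermat 32^(-1) ≡ 32^{41} ≡ 39 (mod 43). Verify: 32 × 39 = 1248 ≡ 1 (mod 43)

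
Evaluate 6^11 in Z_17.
By repeated squaring (mod 17): 6^{1}≡6, 6^{2}≡2, 6^{4}≡4, 6^{8}≡16. Then 6^{11} = 6^{8+2+1} ≡ 16 × 2 × 6 ≡ 5 (mod 17)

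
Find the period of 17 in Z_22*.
Powers of 17 mod 22: 17^1≡17, 17^2≡3, 17^3≡7, 17^4≡9, 17^5≡21, 17^6≡5, 17^7≡19, 17^8≡15, 17^9≡13, 17^10≡1. Order = 10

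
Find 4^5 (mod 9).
By repeated squaring (mod 9): 4^{1}≡4, 4^{2}≡7, 4^{4}≡4. Then 4^{5} = 4^{4+1} ≡ 4 × 4 ≡ 7 (mod 9)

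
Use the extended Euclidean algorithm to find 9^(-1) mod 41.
Extended GCD: 9(-9) + 41(2) = 1. So 9^(-1) ≡ -9 ≡ 32 (mod 41). Verify: 9 × 32 = 288 ≡ 1 (mod 41)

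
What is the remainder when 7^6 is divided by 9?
By repeated squaring (mod 9): 7^{1}≡7, 7^{2}≡4, 7^{4}≡7. Then 7^{6} = 7^{4+2} ≡ 7 × 4 ≡ 1 (mod 9)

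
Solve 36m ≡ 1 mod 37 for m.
Since 37 is prime, by Fermat 36^(-1) ≡ 36^{35} ≡ 36 mod 37. Verify: 36 × 36 = 1296 ≡ 1 mod 37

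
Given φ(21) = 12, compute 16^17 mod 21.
By Euler: 16^{12} ≡ 1 (mod 21) since gcd(16, 21) = 1. 17 = 1×12 + 5. So 16^{17} ≡ 16^{5} ≡ 4 (mod 21)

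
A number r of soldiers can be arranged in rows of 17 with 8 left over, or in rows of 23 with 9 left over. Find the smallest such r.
M = 17 × 23 = 391. M₁ = 23, y₁ ≡ 3 (mod 17). M₂ = 17, y₂ ≡ 19 (mod 23). r = 8×23×3 + 9×17×19 ≡ 331 (mod 391)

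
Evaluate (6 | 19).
(6/19) = 6^{9} mod 19 = 1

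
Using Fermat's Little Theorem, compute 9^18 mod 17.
By Fermat: 9^{16} ≡ 1 (mod 17). So 9^{18} = 9^{16} · 9^{2} ≡ 9^{2} ≡ 13 (mod 17)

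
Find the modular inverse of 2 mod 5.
Since 5 is prime, by Fermat 2^(-1) ≡ 2^{3} ≡ 3 mod 5. Verify: 2 × 3 = 6 ≡ 1 mod 5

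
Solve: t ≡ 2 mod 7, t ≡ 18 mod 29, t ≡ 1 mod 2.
M = 7 × 29 × 2 = 406. M₁ = 58, y₁ ≡ 4 mod 7. M₂ = 14, y₂ ≡ 27 mod 29. M₃ = 203, y₃ ≡ 1 mod 2. t = 2×58×4 + 18×14×27 + 1×203×1 ≡ 163 mod 406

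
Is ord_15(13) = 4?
Powers of 13 mod 15: 13^1≡13, 13^2≡4, 13^3≡7, 13^4≡1. First k with 13^k≡1 is k=4. Yes, ord_15(13) = 4.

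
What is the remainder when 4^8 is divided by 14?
By repeated squaring mod 14: 4^{1}≡4, 4^{2}≡2, 4^{4}≡4, 4^{8}≡2. So 4^{8} ≡ 2 mod 14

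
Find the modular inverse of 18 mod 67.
Since 67 is prime, by Fermat 18^(-1) ≡ 18^{65} ≡ 41 (mod 67). Verify: 18 × 41 = 738 ≡ 1 (mod 67)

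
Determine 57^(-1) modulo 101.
Since 101 is prime, by Fermat 57^(-1) ≡ 57^{99} ≡ 39 (mod 101). Verify: 57 × 39 = 2223 ≡ 1 (mod 101)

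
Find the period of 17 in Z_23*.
Powers of 17 mod 23: 17^1≡17, 17^2≡13, 17^3≡14, 17^4≡8, 17^5≡21, 17^6≡12, 17^7≡20, 17^8≡18, 17^9≡7, 17^10≡4, 17^11≡22, 17^12≡6, 17^13≡10, 17^14≡9, 17^15≡15, 17^16≡2, 17^17≡11, 17^18≡3, 17^19≡5, 17^20≡16, 17^21≡19, 17^22≡1. So the order of 17 is 22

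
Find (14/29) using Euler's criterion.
(14/29) = 14^{14} mod 29 = -1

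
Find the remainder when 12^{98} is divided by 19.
By Fermat: 12^{18} ≡ 1 (mod 19). 98 = 5×18 + 8. So 12^{98} ≡ 12^{8} ≡ 11 (mod 19)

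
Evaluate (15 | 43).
(15/43) = 15^{21} mod 43 = 1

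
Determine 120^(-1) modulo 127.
Since 127 is prime, by Fermat 120^(-1) ≡ 120^{125} ≡ 18 (mod 127). Verify: 120 × 18 = 2160 ≡ 1 (mod 127)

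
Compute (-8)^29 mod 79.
By repeated squaring (mod 79): (-8)^{1}≡71, (-8)^{2}≡64, (-8)^{4}≡67, (-8)^{8}≡65, (-8)^{16}≡38. Then (-8)^{29} = (-8)^{16+8+4+1} ≡ 38 × 65 × 67 × 71 ≡ 41 (mod 79)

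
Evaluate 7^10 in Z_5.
Using Fermat: 7^{4} ≡ 1 mod 5. 10 ≡ 2 mod 4. So 7^{10} ≡ 7^{2} ≡ 4 mod 5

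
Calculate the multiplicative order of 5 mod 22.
Powers of 5 mod 22: 5^1≡5, 5^2≡3, 5^3≡15, 5^4≡9, 5^5≡1. Order = 5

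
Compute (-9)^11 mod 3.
By repeated squaring (mod 3): (-9)^{1}≡0, (-9)^{2}≡0, (-9)^{4}≡0, (-9)^{8}≡0. Then (-9)^{11} = (-9)^{8+2+1} ≡ 0 × 0 × 0 ≡ 0 (mod 3)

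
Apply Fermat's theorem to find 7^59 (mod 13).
By Fermat: 7^{12} ≡ 1 (mod 13). 59 = 4×12 + 11. So 7^{59} ≡ 7^{11} ≡ 2 (mod 13)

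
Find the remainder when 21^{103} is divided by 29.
By Fermat: 21^{28} ≡ 1 mod 29. 103 = 3×28 + 19. So 21^{103} ≡ 21^{19} ≡ 27 mod 29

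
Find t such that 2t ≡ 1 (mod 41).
Since 41 is prime, by Fermat 2^(-1) ≡ 2^{39} ≡ 21 (mod 41). Verify: 2 × 21 = 42 ≡ 1 (mod 41)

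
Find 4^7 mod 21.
By repeated squaring mod 21: 4^{1}≡4, 4^{2}≡16, 4^{4}≡4. Then 4^{7} = 4^{4+2+1} ≡ 4 × 16 × 4 ≡ 4 mod 21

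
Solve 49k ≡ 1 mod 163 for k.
Since 163 is prime, by Fermat 49^(-1) ≡ 49^{161} ≡ 10 mod 163. Verify: 49 × 10 = 490 ≡ 1 mod 163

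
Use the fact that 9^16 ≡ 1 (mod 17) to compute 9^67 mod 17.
By Fermat: 9^{16} ≡ 1 (mod 17). 67 = 4×16 + 3. So 9^{67} ≡ 9^{3} ≡ 15 (mod 17)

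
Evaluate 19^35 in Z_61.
By repeated squaring (mod 61): 19^{1}≡19, 19^{2}≡56, 19^{4}≡25, 19^{8}≡15, 19^{16}≡42, 19^{32}≡56. Then 19^{35} = 19^{32+2+1} ≡ 56 × 56 × 19 ≡ 48 (mod 61)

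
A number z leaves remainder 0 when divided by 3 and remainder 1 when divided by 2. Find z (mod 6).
M = 3 × 2 = 6. M₁ = 2, y₁ ≡ 2 (mod 3). M₂ = 3, y₂ ≡ 1 (mod 2). z = 0×2×2 + 1×3×1 ≡ 3 (mod 6)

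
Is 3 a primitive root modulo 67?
3^{22} ≡ 1 (mod 67) and 22 < 66, so ord_67(3) = 22 ≠ 66 and 3 is not a primitive root.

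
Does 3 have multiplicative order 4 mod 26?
Powers of 3 mod 26: 3^1≡3, 3^2≡9, 3^3≡1. Already 3^3≡1, so the order is 3 < 4. No, the actual order is 3.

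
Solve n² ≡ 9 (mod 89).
The square roots of 9 mod 89 are 86 and 3. Verify: 86² = 7396 ≡ 9 (mod 89)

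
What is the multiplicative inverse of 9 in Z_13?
Since 13 is prime, by Fermat 9^(-1) ≡ 9^{11} ≡ 3 mod 13. Verify: 9 × 3 = 27 ≡ 1 mod 13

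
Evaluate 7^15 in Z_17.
By repeated squaring mod 17: 7^{1}≡7, 7^{2}≡15, 7^{4}≡4, 7^{8}≡16. Then 7^{15} = 7^{8+4+2+1} ≡ 16 × 4 × 15 × 7 ≡ 5 mod 17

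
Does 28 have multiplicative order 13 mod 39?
Powers of 28 mod 39: 28^1≡28, 28^2≡4, 28^3≡34, 28^4≡16, 28^5≡19, 28^6≡25, 28^7≡37, 28^8≡22, 28^9≡31, 28^10≡10, 28^11≡7, 28^12≡1. Already 28^12≡1, so the order is 12 < 13. No, the actual order is 12.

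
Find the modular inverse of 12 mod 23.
Since 23 is prime, by Fermat 12^(-1) ≡ 12^{21} ≡ 2 mod 23. Verify: 12 × 2 = 24 ≡ 1 mod 23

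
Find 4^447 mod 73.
Using Fermat: 4^{72} ≡ 1 mod 73. 447 ≡ 15 mod 72. So 4^{447} ≡ 4^{15} ≡ 8 mod 73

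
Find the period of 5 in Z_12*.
Powers of 5 mod 12: 5^1≡5, 5^2≡1. ord_12(5) = 2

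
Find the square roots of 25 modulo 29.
The square roots of 25 mod 29 are 24 and 5. Verify: 24² = 576 ≡ 25 mod 29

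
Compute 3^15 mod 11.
Using Fermat: 3^{10} ≡ 1 mod 11. 15 ≡ 5 mod 10. So 3^{15} ≡ 3^{5} ≡ 1 mod 11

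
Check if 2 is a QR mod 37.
By Euler's criterion: 2^{18} ≡ 36 mod 37. Since this equals -1 (≡ 36), 2 is not a QR.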